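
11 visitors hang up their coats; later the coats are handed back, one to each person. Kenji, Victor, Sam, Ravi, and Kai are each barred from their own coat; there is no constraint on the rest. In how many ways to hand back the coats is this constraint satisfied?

25022880

Let A_j be the event that the j-th constrained one is fixed. By inclusion-exclusion over the 5 events:
Σ_{j=0}^{5} (-1)^j C(5,j)(11-j)!
= C(5,0)·11! - C(5,1)·10! + C(5,2)·9! - C(5,3)·8! + C(5,4)·7! - C(5,5)·6!
= 39916800 - 18144000 + 3628800 - 403200 + 25200 - 720
= 25022880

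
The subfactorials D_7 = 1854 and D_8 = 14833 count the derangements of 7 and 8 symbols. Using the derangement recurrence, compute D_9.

133496

D_9 = (9-1)·(D_8 + D_7) = 8·(14833 + 1854) = 8·16687 = 133496.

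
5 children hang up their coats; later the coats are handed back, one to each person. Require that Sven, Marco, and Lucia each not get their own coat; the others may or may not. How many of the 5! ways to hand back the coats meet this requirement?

Let A_j be the event that the j-th constrained one is fixed. By inclusion-exclusion over the 3 events:
Σ_{j=0}^{3} (-1)^j C(3,j)(5-j)!
= C(3,0)·5! - C(3,1)·4! + C(3,2)·3! - C(3,3)·2!
= 120 - 72 + 18 - 2
= 64

64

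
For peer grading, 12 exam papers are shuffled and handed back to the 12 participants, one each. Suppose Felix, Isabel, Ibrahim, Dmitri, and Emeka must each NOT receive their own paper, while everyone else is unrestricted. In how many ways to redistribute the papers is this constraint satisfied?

312273360

Inclusion-exclusion on the 5 forbidden self-matches:
Σ_{j=0}^{5} (-1)^j C(5,j)(12-j)!
= C(5,0)·12! - C(5,1)·11! + C(5,2)·10! - C(5,3)·9! + C(5,4)·8! - C(5,5)·7!
= 479001600 - 199584000 + 36288000 - 3628800 + 201600 - 5040
= 312273360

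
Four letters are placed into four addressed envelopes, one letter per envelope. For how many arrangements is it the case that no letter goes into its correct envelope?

9

Recurrence: !4 = 3·(!3 + !2).
!4 = 3·(2 + 1) = 3·3 = 9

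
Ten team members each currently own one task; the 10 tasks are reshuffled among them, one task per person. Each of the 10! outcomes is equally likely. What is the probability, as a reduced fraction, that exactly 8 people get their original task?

1/80640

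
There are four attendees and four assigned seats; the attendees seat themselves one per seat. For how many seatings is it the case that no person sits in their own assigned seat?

Use !n = (n-1)(!(n-1) + !(n-2)).
!4 = 3·(2 + 1) = 3·3 = 9

9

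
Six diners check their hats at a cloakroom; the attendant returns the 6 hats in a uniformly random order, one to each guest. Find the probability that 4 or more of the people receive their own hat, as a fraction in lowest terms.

Favorable outcomes: Σ_{i≥4} C(6,i)·!(6-i) = 15·1 + 6·0 + 1·1 = 16.
Total outcomes: 6! = 720.
Probability = 16/720 = 1/45.

1/45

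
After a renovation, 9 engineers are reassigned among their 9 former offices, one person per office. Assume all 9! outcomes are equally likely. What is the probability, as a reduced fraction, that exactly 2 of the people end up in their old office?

Favorable outcomes: C(9,2)·!7 = 36·1854 = 66744.
Total outcomes: 9! = 362880.
Probability = 66744/362880 = 103/560.

103/560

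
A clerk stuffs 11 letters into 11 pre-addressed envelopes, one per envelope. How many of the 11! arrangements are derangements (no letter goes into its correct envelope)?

The subfactorial !11 = [11!/e] (nearest integer).
11! = 39916800, and 39916800/e ≈ 14684570.08, so !11 = 14684570.

14684570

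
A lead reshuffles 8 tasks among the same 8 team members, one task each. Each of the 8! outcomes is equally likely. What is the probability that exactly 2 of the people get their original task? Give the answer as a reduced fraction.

53/288

Favorable outcomes: C(8,2)·!6 = 28·265 = 7420.
Total outcomes: 8! = 40320.
Probability = 7420/40320 = 53/288.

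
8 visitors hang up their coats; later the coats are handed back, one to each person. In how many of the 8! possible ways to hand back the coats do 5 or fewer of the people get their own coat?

40291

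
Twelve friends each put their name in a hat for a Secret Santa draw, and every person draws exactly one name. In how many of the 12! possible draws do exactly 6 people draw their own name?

244860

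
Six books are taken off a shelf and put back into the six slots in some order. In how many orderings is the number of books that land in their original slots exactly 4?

15

Choose which 4 of the 6 are fixed: C(6,4) = 15.
The other 2 form a derangement: !2 = 1.
Total: 15 × 1 = 15.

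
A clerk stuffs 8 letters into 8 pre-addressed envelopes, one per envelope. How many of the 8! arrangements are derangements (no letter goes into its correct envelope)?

The subfactorial !8 = [8!/e] (nearest integer).
8! = 40320, and 40320/e ≈ 14832.90, so !8 = 14833.

14833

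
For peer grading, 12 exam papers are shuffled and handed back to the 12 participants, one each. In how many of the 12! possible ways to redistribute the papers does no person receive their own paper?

176214841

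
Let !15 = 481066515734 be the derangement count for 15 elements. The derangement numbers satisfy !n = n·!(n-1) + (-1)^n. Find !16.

!16 = 16·481066515734 + 1 = 7697064251745.

7697064251745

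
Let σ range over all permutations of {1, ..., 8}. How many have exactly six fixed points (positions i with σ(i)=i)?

Choose which 6 of the 8 are fixed: C(8,6) = 28.
The other 2 form a derangement: !2 = 1.
Total: 28 × 1 = 28.

28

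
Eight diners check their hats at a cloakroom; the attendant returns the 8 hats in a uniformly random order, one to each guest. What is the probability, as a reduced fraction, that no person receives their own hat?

2119/5760

Favorable outcomes: !8 = 14833.
Total outcomes: 8! = 40320.
Probability = 14833/40320 = 2119/5760.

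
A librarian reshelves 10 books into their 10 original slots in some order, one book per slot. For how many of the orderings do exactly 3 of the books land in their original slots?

Choose which 3 of the 10 are fixed: C(10,3) = 120.
The other 7 form a derangement: !7 = 1854.
Total: 120 × 1854 = 222480.

222480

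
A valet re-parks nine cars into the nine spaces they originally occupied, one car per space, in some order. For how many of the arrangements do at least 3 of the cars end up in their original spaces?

29143

# with exactly i fixed is C(9,i)·!(9-i); sum over i=3..9:
  i=3: C(9,3)·!6 = 84·265 = 22260
  i=4: C(9,4)·!5 = 126·44 = 5544
  i=5: C(9,5)·!4 = 126·9 = 1134
  i=6: C(9,6)·!3 = 84·2 = 168
  i=7: C(9,7)·!2 = 36·1 = 36
  i=8: C(9,8)·!1 = 9·0 = 0
  i=9: C(9,9)·!0 = 1·1 = 1
Total = 29143.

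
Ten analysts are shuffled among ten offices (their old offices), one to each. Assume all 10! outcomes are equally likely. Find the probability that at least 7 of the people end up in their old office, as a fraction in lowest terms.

143/1814400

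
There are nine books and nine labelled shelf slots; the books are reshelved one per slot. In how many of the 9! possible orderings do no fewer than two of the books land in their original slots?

# with exactly i fixed is C(9,i)·!(9-i); sum over i=2..9:
  i=2: C(9,2)·!7 = 36·1854 = 66744
  i=3: C(9,3)·!6 = 84·265 = 22260
  i=4: C(9,4)·!5 = 126·44 = 5544
  i=5: C(9,5)·!4 = 126·9 = 1134
  i=6: C(9,6)·!3 = 84·2 = 168
  i=7: C(9,7)·!2 = 36·1 = 36
  i=8: C(9,8)·!1 = 9·0 = 0
  i=9: C(9,9)·!0 = 1·1 = 1
Total = 95887.

95887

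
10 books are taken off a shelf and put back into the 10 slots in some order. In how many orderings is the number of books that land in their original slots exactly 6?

1890

Pick the 6 fixed positions: C(10,6) = 210 ways.
The other 4 form a derangement: !4 = 9.
Total: 210 × 9 = 1890.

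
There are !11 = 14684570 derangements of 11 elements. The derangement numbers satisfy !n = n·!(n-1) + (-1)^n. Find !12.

176214841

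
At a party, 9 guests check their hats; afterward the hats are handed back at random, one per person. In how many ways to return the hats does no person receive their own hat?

133496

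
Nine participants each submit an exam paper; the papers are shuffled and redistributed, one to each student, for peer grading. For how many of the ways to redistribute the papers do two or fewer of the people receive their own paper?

# with exactly i fixed is C(9,i)·!(9-i); sum over i=0..2:
  i=0: C(9,0)·!9 = 1·133496 = 133496
  i=1: C(9,1)·!8 = 9·14833 = 133497
  i=2: C(9,2)·!7 = 36·1854 = 66744
Total = 333737.

333737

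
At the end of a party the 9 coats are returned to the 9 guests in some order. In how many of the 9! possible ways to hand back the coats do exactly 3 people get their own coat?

22260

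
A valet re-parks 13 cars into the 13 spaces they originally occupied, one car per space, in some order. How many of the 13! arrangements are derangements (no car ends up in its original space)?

2290792932

The number of derangements of 13 is !13 = Σ_{k=0}^{13} (-1)^k·13!/k!
= 13! - 13!/1! + 13!/2! - 13!/3! + 13!/4! - 13!/5! + 13!/6! - 13!/7! + 13!/8! - 13!/9! + 13!/10! - 13!/11! + 13!/12! - 13!/13!
= 6227020800 - 6227020800 + 3113510400 - 1037836800 + 259459200 - 51891840 + 8648640 - 1235520 + 154440 - 17160 + 1716 - 156 + 13 - 1
= 2290792932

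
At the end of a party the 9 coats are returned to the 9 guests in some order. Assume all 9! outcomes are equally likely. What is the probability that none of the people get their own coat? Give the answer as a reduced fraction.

Favorable outcomes: !9 = 133496.
Total outcomes: 9! = 362880.
Probability = 133496/362880 = 16687/45360.

16687/45360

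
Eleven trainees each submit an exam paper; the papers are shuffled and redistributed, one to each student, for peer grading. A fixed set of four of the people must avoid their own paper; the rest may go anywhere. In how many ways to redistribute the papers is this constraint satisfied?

27422640

Let A_j be the event that the j-th constrained one is fixed. By inclusion-exclusion over the 4 events:
Σ_{j=0}^{4} (-1)^j C(4,j)(11-j)!
= C(4,0)·11! - C(4,1)·10! + C(4,2)·9! - C(4,3)·8! + C(4,4)·7!
= 39916800 - 14515200 + 2177280 - 161280 + 5040
= 27422640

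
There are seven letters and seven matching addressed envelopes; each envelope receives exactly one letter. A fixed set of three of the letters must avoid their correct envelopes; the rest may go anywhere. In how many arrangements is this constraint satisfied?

Inclusion-exclusion on the 3 forbidden self-matches:
Σ_{j=0}^{3} (-1)^j C(3,j)(7-j)!
= C(3,0)·7! - C(3,1)·6! + C(3,2)·5! - C(3,3)·4!
= 5040 - 2160 + 360 - 24
= 3216

3216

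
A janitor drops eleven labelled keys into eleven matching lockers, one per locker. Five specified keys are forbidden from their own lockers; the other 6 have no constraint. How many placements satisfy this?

Inclusion-exclusion on the 5 forbidden self-matches:
Σ_{j=0}^{5} (-1)^j C(5,j)(11-j)!
= C(5,0)·11! - C(5,1)·10! + C(5,2)·9! - C(5,3)·8! + C(5,4)·7! - C(5,5)·6!
= 39916800 - 18144000 + 3628800 - 403200 + 25200 - 720
= 25022880

25022880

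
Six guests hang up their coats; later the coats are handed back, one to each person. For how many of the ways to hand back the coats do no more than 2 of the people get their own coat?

664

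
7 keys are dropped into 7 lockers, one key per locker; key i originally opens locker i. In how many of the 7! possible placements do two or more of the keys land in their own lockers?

1331

Sum C(7,i)·!(7-i) for i = 2..7:
  i=2: C(7,2)·!5 = 21·44 = 924
  i=3: C(7,3)·!4 = 35·9 = 315
  i=4: C(7,4)·!3 = 35·2 = 70
  i=5: C(7,5)·!2 = 21·1 = 21
  i=6: C(7,6)·!1 = 7·0 = 0
  i=7: C(7,7)·!0 = 1·1 = 1
Total = 1331.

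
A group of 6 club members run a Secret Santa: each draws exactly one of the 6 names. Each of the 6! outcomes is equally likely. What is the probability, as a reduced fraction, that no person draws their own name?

53/144

Favorable outcomes: !6 = 265.
Total outcomes: 6! = 720.
Probability = 265/720 = 53/144.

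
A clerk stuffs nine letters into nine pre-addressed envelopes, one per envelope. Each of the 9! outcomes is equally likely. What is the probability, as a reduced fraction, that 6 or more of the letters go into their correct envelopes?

41/72576

Favorable outcomes: Σ_{i≥6} C(9,i)·!(9-i) = 84·2 + 36·1 + 9·0 + 1·1 = 205.
Total outcomes: 9! = 362880.
Probability = 205/362880 = 41/72576.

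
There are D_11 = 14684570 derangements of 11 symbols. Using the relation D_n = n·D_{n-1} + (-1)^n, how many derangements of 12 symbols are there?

D_12 = 12·14684570 + 1 = 176214841.

176214841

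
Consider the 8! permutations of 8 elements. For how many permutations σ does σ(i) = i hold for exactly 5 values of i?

112

Pick the 5 fixed positions: C(8,5) = 56 ways.
The remaining 3 must be deranged: !3 = 2.
Total: 56 × 2 = 112.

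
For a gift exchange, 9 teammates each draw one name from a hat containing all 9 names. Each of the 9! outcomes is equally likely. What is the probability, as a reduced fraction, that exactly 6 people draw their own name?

Favorable outcomes: C(9,6)·!3 = 84·2 = 168.
Total outcomes: 9! = 362880.
Probability = 168/362880 = 1/2160.

1/2160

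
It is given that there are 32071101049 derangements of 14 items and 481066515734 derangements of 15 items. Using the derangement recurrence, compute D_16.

7697064251745

D_16 = (16-1)·(D_15 + D_14) = 15·(481066515734 + 32071101049) = 15·513137616783 = 7697064251745.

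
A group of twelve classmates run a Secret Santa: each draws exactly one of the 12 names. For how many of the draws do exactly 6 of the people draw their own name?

244860

Choose which 6 of the 12 are fixed: C(12,6) = 924.
The other 6 form a derangement: !6 = 265.
Total: 924 × 265 = 244860.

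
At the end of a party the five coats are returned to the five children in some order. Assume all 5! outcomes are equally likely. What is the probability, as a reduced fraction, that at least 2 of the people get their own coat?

Favorable outcomes: Σ_{i≥2} C(5,i)·!(5-i) = 10·2 + 10·1 + 5·0 + 1·1 = 31.
Total outcomes: 5! = 120.
Probability = 31/120 = 31/120.

31/120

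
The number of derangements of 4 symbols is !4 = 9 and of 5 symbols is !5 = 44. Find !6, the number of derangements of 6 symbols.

265

!6 = (6-1)·(!5 + !4) = 5·(44 + 9) = 5·53 = 265.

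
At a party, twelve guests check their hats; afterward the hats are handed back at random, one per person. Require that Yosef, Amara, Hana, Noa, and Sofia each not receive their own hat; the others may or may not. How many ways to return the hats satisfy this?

312273360

Inclusion-exclusion on the 5 forbidden self-matches:
Σ_{j=0}^{5} (-1)^j C(5,j)(12-j)!
= C(5,0)·12! - C(5,1)·11! + C(5,2)·10! - C(5,3)·9! + C(5,4)·8! - C(5,5)·7!
= 479001600 - 199584000 + 36288000 - 3628800 + 201600 - 5040
= 312273360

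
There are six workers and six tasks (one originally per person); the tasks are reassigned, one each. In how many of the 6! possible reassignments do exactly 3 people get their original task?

Pick the 3 fixed positions: C(6,3) = 20 ways.
The other 3 form a derangement: !3 = 2.
Total: 20 × 2 = 40.

40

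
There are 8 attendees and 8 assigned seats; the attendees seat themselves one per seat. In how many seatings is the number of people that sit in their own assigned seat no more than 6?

# with exactly i fixed is C(8,i)·!(8-i); sum over i=0..6:
  i=0: C(8,0)·!8 = 1·14833 = 14833
  i=1: C(8,1)·!7 = 8·1854 = 14832
  i=2: C(8,2)·!6 = 28·265 = 7420
  i=3: C(8,3)·!5 = 56·44 = 2464
  i=4: C(8,4)·!4 = 70·9 = 630
  i=5: C(8,5)·!3 = 56·2 = 112
  i=6: C(8,6)·!2 = 28·1 = 28
Total = 40319.

40319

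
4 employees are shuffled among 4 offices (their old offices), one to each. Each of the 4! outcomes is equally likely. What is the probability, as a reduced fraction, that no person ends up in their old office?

3/8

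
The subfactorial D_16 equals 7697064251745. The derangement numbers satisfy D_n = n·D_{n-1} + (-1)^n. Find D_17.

130850092279664

D_17 = 17·7697064251745 - 1 = 130850092279664.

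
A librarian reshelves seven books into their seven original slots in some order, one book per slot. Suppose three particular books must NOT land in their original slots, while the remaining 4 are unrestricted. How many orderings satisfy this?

Let A_j be the event that the j-th constrained one is fixed. By inclusion-exclusion over the 3 events:
Σ_{j=0}^{3} (-1)^j C(3,j)(7-j)!
= C(3,0)·7! - C(3,1)·6! + C(3,2)·5! - C(3,3)·4!
= 5040 - 2160 + 360 - 24
= 3216

3216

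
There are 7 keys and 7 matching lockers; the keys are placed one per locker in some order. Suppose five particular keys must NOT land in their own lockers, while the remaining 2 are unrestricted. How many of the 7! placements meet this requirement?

Inclusion-exclusion on the 5 forbidden self-matches:
Σ_{j=0}^{5} (-1)^j C(5,j)(7-j)!
= C(5,0)·7! - C(5,1)·6! + C(5,2)·5! - C(5,3)·4! + C(5,4)·3! - C(5,5)·2!
= 5040 - 3600 + 1200 - 240 + 30 - 2
= 2428

2428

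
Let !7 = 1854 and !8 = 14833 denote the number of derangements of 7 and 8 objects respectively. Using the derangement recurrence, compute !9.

133496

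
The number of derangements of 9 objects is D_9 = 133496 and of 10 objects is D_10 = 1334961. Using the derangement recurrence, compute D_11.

D_11 = (11-1)·(D_10 + D_9) = 10·(1334961 + 133496) = 10·1468457 = 14684570.

14684570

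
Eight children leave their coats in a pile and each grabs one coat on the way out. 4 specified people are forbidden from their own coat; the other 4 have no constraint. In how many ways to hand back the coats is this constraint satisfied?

Inclusion-exclusion on the 4 forbidden self-matches:
Σ_{j=0}^{4} (-1)^j C(4,j)(8-j)!
= C(4,0)·8! - C(4,1)·7! + C(4,2)·6! - C(4,3)·5! + C(4,4)·4!
= 40320 - 20160 + 4320 - 480 + 24
= 24024

24024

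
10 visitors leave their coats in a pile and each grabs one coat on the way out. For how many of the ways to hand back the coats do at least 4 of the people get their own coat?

68914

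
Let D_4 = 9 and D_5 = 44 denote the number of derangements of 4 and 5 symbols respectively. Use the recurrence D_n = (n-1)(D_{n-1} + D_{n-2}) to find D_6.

D_6 = (6-1)·(D_5 + D_4) = 5·(44 + 9) = 5·53 = 265.

265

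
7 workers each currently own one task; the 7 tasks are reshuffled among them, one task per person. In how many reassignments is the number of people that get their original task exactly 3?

315

Choose which 3 of the 7 are fixed: C(7,3) = 35.
The remaining 4 must be deranged: !4 = 9.
Total: 35 × 9 = 315.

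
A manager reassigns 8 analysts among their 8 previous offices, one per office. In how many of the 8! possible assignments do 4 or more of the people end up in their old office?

771

# with exactly i fixed is C(8,i)·!(8-i); sum over i=4..8:
  i=4: C(8,4)·!4 = 70·9 = 630
  i=5: C(8,5)·!3 = 56·2 = 112
  i=6: C(8,6)·!2 = 28·1 = 28
  i=7: C(8,7)·!1 = 8·0 = 0
  i=8: C(8,8)·!0 = 1·1 = 1
Total = 771.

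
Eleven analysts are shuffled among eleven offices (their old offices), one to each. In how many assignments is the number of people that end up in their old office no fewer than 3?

3205379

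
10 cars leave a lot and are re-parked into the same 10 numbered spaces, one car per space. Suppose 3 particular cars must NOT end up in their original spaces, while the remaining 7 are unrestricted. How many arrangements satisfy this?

2656080

Inclusion-exclusion on the 3 forbidden self-matches:
Σ_{j=0}^{3} (-1)^j C(3,j)(10-j)!
= C(3,0)·10! - C(3,1)·9! + C(3,2)·8! - C(3,3)·7!
= 3628800 - 1088640 + 120960 - 5040
= 2656080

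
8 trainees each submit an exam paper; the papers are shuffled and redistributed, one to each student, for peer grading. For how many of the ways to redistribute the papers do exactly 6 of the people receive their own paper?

28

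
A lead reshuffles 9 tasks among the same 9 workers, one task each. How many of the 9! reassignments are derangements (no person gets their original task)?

133496

By inclusion-exclusion, !9 = Σ (-1)^k · 9!/k! for k=0..9
= 9! - 9!/1! + 9!/2! - 9!/3! + 9!/4! - 9!/5! + 9!/6! - 9!/7! + 9!/8! - 9!/9!
= 362880 - 362880 + 181440 - 60480 + 15120 - 3024 + 504 - 72 + 9 - 1
= 133496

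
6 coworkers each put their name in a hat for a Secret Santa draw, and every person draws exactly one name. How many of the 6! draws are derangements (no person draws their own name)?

265

Recurrence: !6 = 6·!5 + (-1)^6.
!6 = 6·44 + 1 = 265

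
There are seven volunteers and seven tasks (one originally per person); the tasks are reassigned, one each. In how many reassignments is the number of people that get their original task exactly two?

924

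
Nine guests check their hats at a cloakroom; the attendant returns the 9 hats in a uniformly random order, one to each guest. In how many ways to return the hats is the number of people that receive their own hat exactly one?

133497

Pick the single fixed position: C(9,1) = 9 ways.
The other 8 form a derangement: !8 = 14833.
Total: 9 × 14833 = 133497.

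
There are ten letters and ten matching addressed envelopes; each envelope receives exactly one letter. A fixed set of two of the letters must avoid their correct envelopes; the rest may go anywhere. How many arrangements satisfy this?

Let A_j be the event that the j-th constrained one is fixed. By inclusion-exclusion over the 2 events:
Σ_{j=0}^{2} (-1)^j C(2,j)(10-j)!
= C(2,0)·10! - C(2,1)·9! + C(2,2)·8!
= 3628800 - 725760 + 40320
= 2943360

2943360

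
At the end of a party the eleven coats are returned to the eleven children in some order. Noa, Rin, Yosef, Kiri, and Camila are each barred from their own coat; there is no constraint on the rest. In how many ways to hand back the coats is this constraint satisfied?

Let A_j be the event that the j-th constrained one is fixed. By inclusion-exclusion over the 5 events:
Σ_{j=0}^{5} (-1)^j C(5,j)(11-j)!
= C(5,0)·11! - C(5,1)·10! + C(5,2)·9! - C(5,3)·8! + C(5,4)·7! - C(5,5)·6!
= 39916800 - 18144000 + 3628800 - 403200 + 25200 - 720
= 25022880

25022880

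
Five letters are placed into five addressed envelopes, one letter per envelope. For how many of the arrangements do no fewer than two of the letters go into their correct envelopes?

Sum C(5,i)·!(5-i) for i = 2..5:
  i=2: C(5,2)·!3 = 10·2 = 20
  i=3: C(5,3)·!2 = 10·1 = 10
  i=4: C(5,4)·!1 = 5·0 = 0
  i=5: C(5,5)·!0 = 1·1 = 1
Total = 31.

31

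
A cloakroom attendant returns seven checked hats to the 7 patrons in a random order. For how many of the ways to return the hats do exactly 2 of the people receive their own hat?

924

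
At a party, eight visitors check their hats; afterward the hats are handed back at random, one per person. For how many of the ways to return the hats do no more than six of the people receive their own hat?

Sum C(8,i)·!(8-i) for i = 0..6:
  i=0: C(8,0)·!8 = 1·14833 = 14833
  i=1: C(8,1)·!7 = 8·1854 = 14832
  i=2: C(8,2)·!6 = 28·265 = 7420
  i=3: C(8,3)·!5 = 56·44 = 2464
  i=4: C(8,4)·!4 = 70·9 = 630
  i=5: C(8,5)·!3 = 56·2 = 112
  i=6: C(8,6)·!2 = 28·1 = 28
Total = 40319.

40319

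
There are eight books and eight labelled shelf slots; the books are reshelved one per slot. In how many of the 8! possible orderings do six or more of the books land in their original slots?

29

Sum C(8,i)·!(8-i) for i = 6..8:
  i=6: C(8,6)·!2 = 28·1 = 28
  i=7: C(8,7)·!1 = 8·0 = 0
  i=8: C(8,8)·!0 = 1·1 = 1
Total = 29.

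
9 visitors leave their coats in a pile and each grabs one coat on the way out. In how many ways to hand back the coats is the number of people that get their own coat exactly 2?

66744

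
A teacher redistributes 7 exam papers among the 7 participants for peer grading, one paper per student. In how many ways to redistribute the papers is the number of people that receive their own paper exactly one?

Choose which one of the 7 is fixed: C(7,1) = 7.
The remaining 6 must be deranged: !6 = 265.
Total: 7 × 265 = 1855.

1855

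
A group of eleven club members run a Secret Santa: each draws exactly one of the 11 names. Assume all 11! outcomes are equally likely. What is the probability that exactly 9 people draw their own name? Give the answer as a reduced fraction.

1/725760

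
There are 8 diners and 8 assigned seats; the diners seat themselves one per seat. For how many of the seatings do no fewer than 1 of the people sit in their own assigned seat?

# with exactly i fixed is C(8,i)·!(8-i); sum over i=1..8:
  i=1: C(8,1)·!7 = 8·1854 = 14832
  i=2: C(8,2)·!6 = 28·265 = 7420
  i=3: C(8,3)·!5 = 56·44 = 2464
  i=4: C(8,4)·!4 = 70·9 = 630
  i=5: C(8,5)·!3 = 56·2 = 112
  i=6: C(8,6)·!2 = 28·1 = 28
  i=7: C(8,7)·!1 = 8·0 = 0
  i=8: C(8,8)·!0 = 1·1 = 1
Total = 25487.

25487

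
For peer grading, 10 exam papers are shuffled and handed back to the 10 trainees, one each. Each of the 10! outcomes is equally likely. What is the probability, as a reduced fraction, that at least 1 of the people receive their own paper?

28319/44800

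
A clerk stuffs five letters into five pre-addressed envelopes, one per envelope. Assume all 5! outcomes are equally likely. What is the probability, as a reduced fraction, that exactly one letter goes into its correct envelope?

3/8

Favorable outcomes: C(5,1)·!4 = 5·9 = 45.
Total outcomes: 5! = 120.
Probability = 45/120 = 3/8.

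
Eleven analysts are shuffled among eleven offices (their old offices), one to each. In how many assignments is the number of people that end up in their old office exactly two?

Choose which 2 of the 11 are fixed: C(11,2) = 55.
The remaining 9 must be deranged: !9 = 133496.
Total: 55 × 133496 = 7342280.

7342280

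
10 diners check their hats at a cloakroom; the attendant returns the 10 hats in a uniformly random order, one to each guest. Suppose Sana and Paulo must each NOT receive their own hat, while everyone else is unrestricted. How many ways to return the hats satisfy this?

2943360

Let A_j be the event that the j-th constrained one is fixed. By inclusion-exclusion over the 2 events:
Σ_{j=0}^{2} (-1)^j C(2,j)(10-j)!
= C(2,0)·10! - C(2,1)·9! + C(2,2)·8!
= 3628800 - 725760 + 40320
= 2943360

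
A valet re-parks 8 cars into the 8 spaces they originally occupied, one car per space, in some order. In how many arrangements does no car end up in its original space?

!8 = 8! · Σ_{k=0}^{8} (-1)^k/k!
= 8! - 8!/1! + 8!/2! - 8!/3! + 8!/4! - 8!/5! + 8!/6! - 8!/7! + 8!/8!
= 40320 - 40320 + 20160 - 6720 + 1680 - 336 + 56 - 8 + 1
= 14833

14833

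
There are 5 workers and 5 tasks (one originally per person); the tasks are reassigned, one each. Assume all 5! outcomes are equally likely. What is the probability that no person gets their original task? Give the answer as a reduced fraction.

11/30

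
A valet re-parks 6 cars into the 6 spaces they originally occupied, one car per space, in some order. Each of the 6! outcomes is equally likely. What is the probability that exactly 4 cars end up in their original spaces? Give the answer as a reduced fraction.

1/48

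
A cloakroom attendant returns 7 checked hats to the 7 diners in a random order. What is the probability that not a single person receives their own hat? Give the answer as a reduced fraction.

103/280

Favorable outcomes: !7 = 1854.
Total outcomes: 7! = 5040.
Probability = 1854/5040 = 103/280.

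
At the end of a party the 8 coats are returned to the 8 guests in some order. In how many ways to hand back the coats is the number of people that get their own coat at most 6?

40319

Sum C(8,i)·!(8-i) for i = 0..6:
  i=0: C(8,0)·!8 = 1·14833 = 14833
  i=1: C(8,1)·!7 = 8·1854 = 14832
  i=2: C(8,2)·!6 = 28·265 = 7420
  i=3: C(8,3)·!5 = 56·44 = 2464
  i=4: C(8,4)·!4 = 70·9 = 630
  i=5: C(8,5)·!3 = 56·2 = 112
  i=6: C(8,6)·!2 = 28·1 = 28
Total = 40319.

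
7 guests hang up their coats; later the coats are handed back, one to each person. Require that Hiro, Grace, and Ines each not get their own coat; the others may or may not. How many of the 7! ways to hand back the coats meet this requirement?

3216

Let A_j be the event that the j-th constrained one is fixed. By inclusion-exclusion over the 3 events:
Σ_{j=0}^{3} (-1)^j C(3,j)(7-j)!
= C(3,0)·7! - C(3,1)·6! + C(3,2)·5! - C(3,3)·4!
= 5040 - 2160 + 360 - 24
= 3216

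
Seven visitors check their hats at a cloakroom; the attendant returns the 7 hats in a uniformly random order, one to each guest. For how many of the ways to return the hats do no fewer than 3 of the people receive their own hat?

407

Sum C(7,i)·!(7-i) for i = 3..7:
  i=3: C(7,3)·!4 = 35·9 = 315
  i=4: C(7,4)·!3 = 35·2 = 70
  i=5: C(7,5)·!2 = 21·1 = 21
  i=6: C(7,6)·!1 = 7·0 = 0
  i=7: C(7,7)·!0 = 1·1 = 1
Total = 407.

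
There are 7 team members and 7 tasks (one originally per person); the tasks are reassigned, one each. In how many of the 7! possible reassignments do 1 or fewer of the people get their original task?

# with exactly i fixed is C(7,i)·!(7-i); sum over i=0..1:
  i=0: C(7,0)·!7 = 1·1854 = 1854
  i=1: C(7,1)·!6 = 7·265 = 1855
Total = 3709.

3709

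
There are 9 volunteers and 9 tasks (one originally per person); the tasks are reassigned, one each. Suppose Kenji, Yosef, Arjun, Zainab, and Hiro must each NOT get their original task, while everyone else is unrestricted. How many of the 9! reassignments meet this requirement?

Let A_j be the event that the j-th constrained one is fixed. By inclusion-exclusion over the 5 events:
Σ_{j=0}^{5} (-1)^j C(5,j)(9-j)!
= C(5,0)·9! - C(5,1)·8! + C(5,2)·7! - C(5,3)·6! + C(5,4)·5! - C(5,5)·4!
= 362880 - 201600 + 50400 - 7200 + 600 - 24
= 205056

205056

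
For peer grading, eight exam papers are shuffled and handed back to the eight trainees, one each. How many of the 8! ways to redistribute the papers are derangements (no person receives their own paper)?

14833

By inclusion-exclusion, !8 = Σ (-1)^k · 8!/k! for k=0..8
= 8! - 8!/1! + 8!/2! - 8!/3! + 8!/4! - 8!/5! + 8!/6! - 8!/7! + 8!/8!
= 40320 - 40320 + 20160 - 6720 + 1680 - 336 + 56 - 8 + 1
= 14833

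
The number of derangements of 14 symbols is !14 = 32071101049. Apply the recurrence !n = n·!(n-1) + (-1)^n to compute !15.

481066515734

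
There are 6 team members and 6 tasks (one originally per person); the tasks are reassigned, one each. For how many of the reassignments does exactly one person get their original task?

264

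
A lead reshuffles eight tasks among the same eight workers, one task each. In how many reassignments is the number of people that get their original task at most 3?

39549

# with exactly i fixed is C(8,i)·!(8-i); sum over i=0..3:
  i=0: C(8,0)·!8 = 1·14833 = 14833
  i=1: C(8,1)·!7 = 8·1854 = 14832
  i=2: C(8,2)·!6 = 28·265 = 7420
  i=3: C(8,3)·!5 = 56·44 = 2464
Total = 39549.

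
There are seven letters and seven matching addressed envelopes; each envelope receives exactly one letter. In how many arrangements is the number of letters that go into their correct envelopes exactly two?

924

Pick the 2 fixed positions: C(7,2) = 21 ways.
The other 5 form a derangement: !5 = 44.
Total: 21 × 44 = 924.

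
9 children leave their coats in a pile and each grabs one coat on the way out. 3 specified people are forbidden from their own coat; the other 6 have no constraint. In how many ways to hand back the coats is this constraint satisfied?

256320

Let A_j be the event that the j-th constrained one is fixed. By inclusion-exclusion over the 3 events:
Σ_{j=0}^{3} (-1)^j C(3,j)(9-j)!
= C(3,0)·9! - C(3,1)·8! + C(3,2)·7! - C(3,3)·6!
= 362880 - 120960 + 15120 - 720
= 256320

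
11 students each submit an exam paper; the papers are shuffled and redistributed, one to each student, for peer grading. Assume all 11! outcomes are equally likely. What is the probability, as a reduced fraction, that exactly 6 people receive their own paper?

11/21600

Favorable outcomes: C(11,6)·!5 = 462·44 = 20328.
Total outcomes: 11! = 39916800.
Probability = 20328/39916800 = 11/21600.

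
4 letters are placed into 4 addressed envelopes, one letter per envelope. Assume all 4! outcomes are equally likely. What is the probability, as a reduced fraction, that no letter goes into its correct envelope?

3/8

Favorable outcomes: !4 = 9.
Total outcomes: 4! = 24.
Probability = 9/24 = 3/8.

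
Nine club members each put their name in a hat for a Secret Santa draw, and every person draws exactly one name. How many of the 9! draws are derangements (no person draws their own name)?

!9 is the nearest integer to 9!/e.
9! = 362880, and 362880/e ≈ 133496.09, so !9 = 133496.

133496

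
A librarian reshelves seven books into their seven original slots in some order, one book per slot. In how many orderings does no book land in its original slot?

The number of derangements of 7 is !7 = Σ_{k=0}^{7} (-1)^k·7!/k!
= 7! - 7!/1! + 7!/2! - 7!/3! + 7!/4! - 7!/5! + 7!/6! - 7!/7!
= 5040 - 5040 + 2520 - 840 + 210 - 42 + 7 - 1
= 1854

1854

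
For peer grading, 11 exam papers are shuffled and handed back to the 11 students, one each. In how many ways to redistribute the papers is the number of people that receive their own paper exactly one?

14684571

Choose which one of the 11 is fixed: C(11,1) = 11.
The remaining 10 must be deranged: !10 = 1334961.
Total: 11 × 1334961 = 14684571.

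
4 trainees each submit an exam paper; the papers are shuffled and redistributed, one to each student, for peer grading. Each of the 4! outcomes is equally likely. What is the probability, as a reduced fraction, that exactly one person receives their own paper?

1/3

Favorable outcomes: C(4,1)·!3 = 4·2 = 8.
Total outcomes: 4! = 24.
Probability = 8/24 = 1/3.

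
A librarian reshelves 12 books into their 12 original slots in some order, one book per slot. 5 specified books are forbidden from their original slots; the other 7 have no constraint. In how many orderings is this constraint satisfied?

Let A_j be the event that the j-th constrained one is fixed. By inclusion-exclusion over the 5 events:
Σ_{j=0}^{5} (-1)^j C(5,j)(12-j)!
= C(5,0)·12! - C(5,1)·11! + C(5,2)·10! - C(5,3)·9! + C(5,4)·8! - C(5,5)·7!
= 479001600 - 199584000 + 36288000 - 3628800 + 201600 - 5040
= 312273360

312273360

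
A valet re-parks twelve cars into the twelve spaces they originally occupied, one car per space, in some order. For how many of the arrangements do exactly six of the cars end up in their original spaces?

244860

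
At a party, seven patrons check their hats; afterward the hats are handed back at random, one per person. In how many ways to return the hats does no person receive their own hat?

Recurrence: !7 = 7·!6 + (-1)^7.
!7 = 7·265 - 1 = 1854

1854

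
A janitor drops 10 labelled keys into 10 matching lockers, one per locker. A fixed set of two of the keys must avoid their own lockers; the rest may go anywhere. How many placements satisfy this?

Let A_j be the event that the j-th constrained one is fixed. By inclusion-exclusion over the 2 events:
Σ_{j=0}^{2} (-1)^j C(2,j)(10-j)!
= C(2,0)·10! - C(2,1)·9! + C(2,2)·8!
= 3628800 - 725760 + 40320
= 2943360

2943360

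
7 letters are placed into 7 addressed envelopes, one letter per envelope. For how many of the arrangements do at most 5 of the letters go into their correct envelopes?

5039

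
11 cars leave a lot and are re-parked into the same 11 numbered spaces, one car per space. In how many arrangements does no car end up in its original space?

14684570

The number of derangements of 11 is !11 = Σ_{k=0}^{11} (-1)^k·11!/k!
= 11! - 11!/1! + 11!/2! - 11!/3! + 11!/4! - 11!/5! + 11!/6! - 11!/7! + 11!/8! - 11!/9! + 11!/10! - 11!/11!
= 39916800 - 39916800 + 19958400 - 6652800 + 1663200 - 332640 + 55440 - 7920 + 990 - 110 + 11 - 1
= 14684570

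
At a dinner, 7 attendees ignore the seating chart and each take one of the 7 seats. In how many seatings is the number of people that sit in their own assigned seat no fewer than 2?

# with exactly i fixed is C(7,i)·!(7-i); sum over i=2..7:
  i=2: C(7,2)·!5 = 21·44 = 924
  i=3: C(7,3)·!4 = 35·9 = 315
  i=4: C(7,4)·!3 = 35·2 = 70
  i=5: C(7,5)·!2 = 21·1 = 21
  i=6: C(7,6)·!1 = 7·0 = 0
  i=7: C(7,7)·!0 = 1·1 = 1
Total = 1331.

1331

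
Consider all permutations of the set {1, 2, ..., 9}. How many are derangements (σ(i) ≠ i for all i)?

133496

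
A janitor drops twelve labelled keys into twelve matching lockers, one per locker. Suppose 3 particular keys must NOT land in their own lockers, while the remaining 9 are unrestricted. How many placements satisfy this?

369774720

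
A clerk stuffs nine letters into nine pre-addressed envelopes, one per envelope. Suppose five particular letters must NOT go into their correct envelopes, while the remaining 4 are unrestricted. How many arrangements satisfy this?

Inclusion-exclusion on the 5 forbidden self-matches:
Σ_{j=0}^{5} (-1)^j C(5,j)(9-j)!
= C(5,0)·9! - C(5,1)·8! + C(5,2)·7! - C(5,3)·6! + C(5,4)·5! - C(5,5)·4!
= 362880 - 201600 + 50400 - 7200 + 600 - 24
= 205056

205056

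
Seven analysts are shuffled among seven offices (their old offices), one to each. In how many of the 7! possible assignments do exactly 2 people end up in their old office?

Pick the 2 fixed positions: C(7,2) = 21 ways.
The other 5 form a derangement: !5 = 44.
Total: 21 × 44 = 924.

924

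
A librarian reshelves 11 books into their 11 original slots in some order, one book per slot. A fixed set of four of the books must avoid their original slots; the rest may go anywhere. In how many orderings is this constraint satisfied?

Let A_j be the event that the j-th constrained one is fixed. By inclusion-exclusion over the 4 events:
Σ_{j=0}^{4} (-1)^j C(4,j)(11-j)!
= C(4,0)·11! - C(4,1)·10! + C(4,2)·9! - C(4,3)·8! + C(4,4)·7!
= 39916800 - 14515200 + 2177280 - 161280 + 5040
= 27422640

27422640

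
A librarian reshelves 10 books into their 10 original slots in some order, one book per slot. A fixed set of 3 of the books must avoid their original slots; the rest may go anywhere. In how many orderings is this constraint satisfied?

Let A_j be the event that the j-th constrained one is fixed. By inclusion-exclusion over the 3 events:
Σ_{j=0}^{3} (-1)^j C(3,j)(10-j)!
= C(3,0)·10! - C(3,1)·9! + C(3,2)·8! - C(3,3)·7!
= 3628800 - 1088640 + 120960 - 5040
= 2656080

2656080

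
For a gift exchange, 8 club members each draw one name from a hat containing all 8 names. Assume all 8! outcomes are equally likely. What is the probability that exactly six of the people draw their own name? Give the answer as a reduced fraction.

1/1440

Favorable outcomes: C(8,6)·!2 = 28·1 = 28.
Total outcomes: 8! = 40320.
Probability = 28/40320 = 1/1440.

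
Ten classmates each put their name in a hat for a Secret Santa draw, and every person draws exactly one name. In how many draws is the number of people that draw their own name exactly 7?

240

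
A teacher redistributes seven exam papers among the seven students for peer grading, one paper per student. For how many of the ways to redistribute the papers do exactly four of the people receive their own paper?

Pick the 4 fixed positions: C(7,4) = 35 ways.
The remaining 3 must be deranged: !3 = 2.
Total: 35 × 2 = 70.

70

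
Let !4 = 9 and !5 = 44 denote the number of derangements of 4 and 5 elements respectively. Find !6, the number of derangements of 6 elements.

!6 = (6-1)·(!5 + !4) = 5·(44 + 9) = 5·53 = 265.

265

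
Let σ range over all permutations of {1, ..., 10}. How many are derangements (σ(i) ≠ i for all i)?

1334961

The subfactorial !10 = [10!/e] (nearest integer).
10! = 3628800, and 3628800/e ≈ 1334960.92, so !10 = 1334961.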